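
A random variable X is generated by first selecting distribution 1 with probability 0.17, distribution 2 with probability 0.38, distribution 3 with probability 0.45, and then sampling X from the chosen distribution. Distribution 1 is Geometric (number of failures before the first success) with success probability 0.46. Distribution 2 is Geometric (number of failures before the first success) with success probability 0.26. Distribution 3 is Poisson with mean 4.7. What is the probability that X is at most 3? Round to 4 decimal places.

0.5610

Conditional on each component, P(X ≤ 3): 1: 0.914969; 2: 0.700134; 3: 0.309684.
By total probability, P(X ≤ 3) = 0.17·0.914969 + 0.38·0.700134 + 0.45·0.309684 = 0.560953.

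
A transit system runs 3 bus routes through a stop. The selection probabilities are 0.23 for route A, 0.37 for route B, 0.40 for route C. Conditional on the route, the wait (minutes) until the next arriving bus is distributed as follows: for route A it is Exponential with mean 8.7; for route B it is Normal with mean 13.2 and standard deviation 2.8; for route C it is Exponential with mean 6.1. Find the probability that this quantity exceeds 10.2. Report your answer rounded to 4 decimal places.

Conditional on each route, P(X > 10.2): A: 0.309619; B: 0.858012; C: 0.187846.
By total probability, P(X > 10.2) = 0.23·0.309619 + 0.37·0.858012 + 0.4·0.187846 = 0.463815.

0.4638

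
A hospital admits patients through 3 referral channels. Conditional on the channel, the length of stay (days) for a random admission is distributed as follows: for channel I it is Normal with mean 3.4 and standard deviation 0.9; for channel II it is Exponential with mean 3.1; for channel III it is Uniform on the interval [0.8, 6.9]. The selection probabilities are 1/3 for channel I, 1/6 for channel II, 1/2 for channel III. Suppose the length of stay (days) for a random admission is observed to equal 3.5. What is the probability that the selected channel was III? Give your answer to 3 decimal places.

Likelihoods f(3.5 | ·): I: 0.440541; II: 0.104305; III: 0.163934.
Posterior ∝ prior × likelihood. Numerator for III: 0.5·0.163934 = 0.0819672.
Normalizing constant: 0.333333·0.440541 + 0.166667·0.104305 + 0.5·0.163934 = 0.246199.
P(III | observation) = 0.0819672 / 0.246199 = 0.332931.

0.333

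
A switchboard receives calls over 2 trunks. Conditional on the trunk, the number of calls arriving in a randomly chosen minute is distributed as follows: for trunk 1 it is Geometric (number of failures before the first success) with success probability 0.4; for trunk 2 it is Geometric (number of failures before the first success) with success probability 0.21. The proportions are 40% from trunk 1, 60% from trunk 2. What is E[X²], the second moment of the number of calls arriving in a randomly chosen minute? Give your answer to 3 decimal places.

For each component E[X²] = Var + (mean)², giving 1: 6; 2: 32.0658.
Overall E[X²] = 0.4·6 + 0.6·32.0658 = 21.6395.

21.639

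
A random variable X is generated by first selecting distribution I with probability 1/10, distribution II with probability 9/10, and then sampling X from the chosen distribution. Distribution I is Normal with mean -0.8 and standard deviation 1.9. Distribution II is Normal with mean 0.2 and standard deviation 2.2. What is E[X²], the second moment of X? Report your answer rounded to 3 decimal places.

4.817

For each component E[X²] = Var + (mean)², giving I: 4.25; II: 4.88.
Overall E[X²] = 0.1·4.25 + 0.9·4.88 = 4.817.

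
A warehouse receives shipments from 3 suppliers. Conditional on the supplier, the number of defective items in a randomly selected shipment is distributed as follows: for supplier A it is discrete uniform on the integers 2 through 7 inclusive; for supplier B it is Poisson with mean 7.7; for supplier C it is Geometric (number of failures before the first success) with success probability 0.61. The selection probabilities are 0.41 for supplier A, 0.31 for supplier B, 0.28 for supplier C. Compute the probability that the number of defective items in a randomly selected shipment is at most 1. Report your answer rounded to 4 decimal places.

0.2386

Conditional on each supplier, P(X ≤ 1): A: 0; B: 0.0039396; C: 0.8479.
By total probability, P(X ≤ 1) = 0.41·0 + 0.31·0.0039396 + 0.28·0.8479 = 0.238633.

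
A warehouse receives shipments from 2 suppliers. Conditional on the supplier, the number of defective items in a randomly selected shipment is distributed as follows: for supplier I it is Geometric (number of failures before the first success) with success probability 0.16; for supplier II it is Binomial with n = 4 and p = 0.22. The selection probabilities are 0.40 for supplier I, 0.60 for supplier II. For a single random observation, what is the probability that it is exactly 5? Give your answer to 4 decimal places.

0.0268

Conditional on each supplier, P(X = 5): I: 0.0669139; II: 0.
By total probability, P(X = 5) = 0.4·0.0669139 + 0.6·0 = 0.0267656.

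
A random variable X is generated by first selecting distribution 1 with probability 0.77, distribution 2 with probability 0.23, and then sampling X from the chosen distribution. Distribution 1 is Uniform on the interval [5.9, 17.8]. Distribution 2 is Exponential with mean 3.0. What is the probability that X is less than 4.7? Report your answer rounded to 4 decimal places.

0.1820

Conditional on each component, P(X < 4.7): 1: 0; 2: 0.79126.
By total probability, P(X < 4.7) = 0.77·0 + 0.23·0.79126 = 0.18199.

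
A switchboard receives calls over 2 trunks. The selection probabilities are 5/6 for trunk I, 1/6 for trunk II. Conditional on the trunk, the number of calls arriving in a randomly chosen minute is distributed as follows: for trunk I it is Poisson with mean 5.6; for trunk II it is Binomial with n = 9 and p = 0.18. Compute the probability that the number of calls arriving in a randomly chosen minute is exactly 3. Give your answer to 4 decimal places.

0.1150

Conditional on each trunk, P(X = 3): I: 0.108234; II: 0.148929.
By total probability, P(X = 3) = 0.833333·0.108234 + 0.166667·0.148929 = 0.115017.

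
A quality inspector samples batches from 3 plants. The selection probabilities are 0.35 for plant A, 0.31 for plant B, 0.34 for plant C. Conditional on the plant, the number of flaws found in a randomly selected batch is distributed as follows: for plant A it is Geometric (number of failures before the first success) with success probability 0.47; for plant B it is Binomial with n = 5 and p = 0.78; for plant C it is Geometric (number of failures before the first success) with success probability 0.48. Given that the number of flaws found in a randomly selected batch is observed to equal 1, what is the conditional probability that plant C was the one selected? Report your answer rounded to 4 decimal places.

0.4853

Likelihoods P(X=1 | ·): A: 0.2491; B: 0.00913598; C: 0.2496.
Posterior ∝ prior × likelihood. Numerator for C: 0.34·0.2496 = 0.084864.
Normalizing constant: 0.35·0.2491 + 0.31·0.00913598 + 0.34·0.2496 = 0.174881.
P(C | observation) = 0.084864 / 0.174881 = 0.485267.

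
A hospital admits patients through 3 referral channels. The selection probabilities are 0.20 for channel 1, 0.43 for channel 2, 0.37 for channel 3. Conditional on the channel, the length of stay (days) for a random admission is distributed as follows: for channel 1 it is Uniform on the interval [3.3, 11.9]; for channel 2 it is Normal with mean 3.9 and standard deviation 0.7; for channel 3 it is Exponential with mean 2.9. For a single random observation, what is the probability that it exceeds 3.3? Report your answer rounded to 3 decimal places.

Conditional on each channel, P(X > 3.3): 1: 1; 2: 0.804317; 3: 0.320481.
By total probability, P(X > 3.3) = 0.2·1 + 0.43·0.804317 + 0.37·0.320481 = 0.664434.

0.664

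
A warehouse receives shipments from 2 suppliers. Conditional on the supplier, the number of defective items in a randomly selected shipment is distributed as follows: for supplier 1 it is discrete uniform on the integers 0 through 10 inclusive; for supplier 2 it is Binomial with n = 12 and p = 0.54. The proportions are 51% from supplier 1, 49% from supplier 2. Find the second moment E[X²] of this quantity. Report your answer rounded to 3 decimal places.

For each component E[X²] = Var + (mean)², giving 1: 35; 2: 44.9712.
Overall E[X²] = 0.51·35 + 0.49·44.9712 = 39.8859.

39.886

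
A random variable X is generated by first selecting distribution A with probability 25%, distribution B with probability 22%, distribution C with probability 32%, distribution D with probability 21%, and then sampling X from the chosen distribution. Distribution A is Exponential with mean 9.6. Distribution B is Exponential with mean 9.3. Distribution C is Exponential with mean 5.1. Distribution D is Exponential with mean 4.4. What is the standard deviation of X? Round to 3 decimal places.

7.739

Per component, A: μ=9.6, E[X²]=184.32; B: μ=9.3, E[X²]=172.98; C: μ=5.1, E[X²]=52.02; D: μ=4.4, E[X²]=38.72.
E[X] = 0.25·9.6 + 0.22·9.3 + 0.32·5.1 + 0.21·4.4 = 7.002.
E[X²] = 0.25·184.32 + 0.22·172.98 + 0.32·52.02 + 0.21·38.72 = 108.913.
Var(X) = E[X²] − (E[X])² = 108.913 − 49.028 = 59.8852.
SD(X) = √59.8852 = 7.73855.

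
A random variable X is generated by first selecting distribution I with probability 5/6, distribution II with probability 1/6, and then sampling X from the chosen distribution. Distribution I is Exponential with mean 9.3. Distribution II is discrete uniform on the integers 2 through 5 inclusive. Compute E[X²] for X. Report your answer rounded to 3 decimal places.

146.400

For each component E[X²] = Var + (mean)², giving I: 172.98; II: 13.5.
Overall E[X²] = 0.833333·172.98 + 0.166667·13.5 = 146.4.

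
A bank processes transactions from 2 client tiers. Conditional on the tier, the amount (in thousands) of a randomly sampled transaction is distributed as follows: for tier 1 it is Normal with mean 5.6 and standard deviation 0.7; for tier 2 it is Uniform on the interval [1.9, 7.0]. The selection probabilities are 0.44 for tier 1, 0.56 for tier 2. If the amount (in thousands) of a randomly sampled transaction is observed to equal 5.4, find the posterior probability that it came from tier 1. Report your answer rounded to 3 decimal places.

0.687

Likelihoods f(5.4 | ·): 1: 0.547124; 2: 0.196078.
Posterior ∝ prior × likelihood. Numerator for 1: 0.44·0.547124 = 0.240735.
Normalizing constant: 0.44·0.547124 + 0.56·0.196078 = 0.350538.
P(1 | observation) = 0.240735 / 0.350538 = 0.686756.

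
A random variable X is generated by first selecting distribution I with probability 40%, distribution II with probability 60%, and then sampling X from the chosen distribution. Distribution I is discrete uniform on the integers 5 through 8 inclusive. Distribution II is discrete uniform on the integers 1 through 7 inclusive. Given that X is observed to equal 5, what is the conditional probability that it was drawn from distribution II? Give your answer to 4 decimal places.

Likelihoods P(X=5 | ·): I: 0.25; II: 0.142857.
Posterior ∝ prior × likelihood. Numerator for II: 0.6·0.142857 = 0.0857143.
Normalizing constant: 0.4·0.25 + 0.6·0.142857 = 0.185714.
P(II | observation) = 0.0857143 / 0.185714 = 0.461538.

0.4615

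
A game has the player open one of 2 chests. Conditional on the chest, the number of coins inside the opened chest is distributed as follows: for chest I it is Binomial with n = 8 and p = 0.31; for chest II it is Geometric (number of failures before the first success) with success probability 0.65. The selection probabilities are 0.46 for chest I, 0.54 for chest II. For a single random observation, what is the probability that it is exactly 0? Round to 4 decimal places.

0.3746

Conditional on each chest, P(X = 0): I: 0.0513798; II: 0.65.
By total probability, P(X = 0) = 0.46·0.0513798 + 0.54·0.65 = 0.374635.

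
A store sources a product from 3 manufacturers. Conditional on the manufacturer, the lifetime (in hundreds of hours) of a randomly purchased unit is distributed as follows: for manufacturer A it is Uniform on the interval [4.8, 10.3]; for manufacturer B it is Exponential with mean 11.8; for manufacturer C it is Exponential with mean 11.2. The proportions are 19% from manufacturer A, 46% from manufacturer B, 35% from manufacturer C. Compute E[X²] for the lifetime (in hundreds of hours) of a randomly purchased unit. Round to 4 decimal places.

227.2182

For each component E[X²] = Var + (mean)², giving A: 59.5233; B: 278.48; C: 250.88.
Overall E[X²] = 0.19·59.5233 + 0.46·278.48 + 0.35·250.88 = 227.218.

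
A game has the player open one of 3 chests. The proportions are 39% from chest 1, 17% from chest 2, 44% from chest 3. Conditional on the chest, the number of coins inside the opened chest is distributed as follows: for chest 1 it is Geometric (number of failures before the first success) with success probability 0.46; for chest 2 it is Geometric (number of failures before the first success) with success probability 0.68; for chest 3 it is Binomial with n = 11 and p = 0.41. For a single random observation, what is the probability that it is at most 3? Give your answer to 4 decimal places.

Conditional on each chest, P(X ≤ 3): 1: 0.914969; 2: 0.989514; 3: 0.273136.
By total probability, P(X ≤ 3) = 0.39·0.914969 + 0.17·0.989514 + 0.44·0.273136 = 0.645235.

0.6452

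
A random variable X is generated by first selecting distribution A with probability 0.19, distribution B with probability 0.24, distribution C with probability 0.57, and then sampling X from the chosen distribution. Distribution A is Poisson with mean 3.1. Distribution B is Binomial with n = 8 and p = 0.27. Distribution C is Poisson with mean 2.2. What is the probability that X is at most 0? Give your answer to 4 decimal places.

0.0911

Conditional on each component, P(X ≤ 0): A: 0.0450492; B: 0.080646; C: 0.110803.
By total probability, P(X ≤ 0) = 0.19·0.0450492 + 0.24·0.080646 + 0.57·0.110803 = 0.0910722.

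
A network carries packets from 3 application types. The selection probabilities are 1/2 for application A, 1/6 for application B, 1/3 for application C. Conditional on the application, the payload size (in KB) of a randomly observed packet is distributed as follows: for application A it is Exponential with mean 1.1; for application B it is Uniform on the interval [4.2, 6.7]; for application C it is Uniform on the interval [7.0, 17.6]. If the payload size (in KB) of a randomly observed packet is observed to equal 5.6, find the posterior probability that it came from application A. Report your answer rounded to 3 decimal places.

0.040

Likelihoods f(5.6 | ·): A: 0.00559311; B: 0.4; C: 0.
Posterior ∝ prior × likelihood. Numerator for A: 0.5·0.00559311 = 0.00279656.
Normalizing constant: 0.5·0.00559311 + 0.166667·0.4 + 0.333333·0 = 0.0694632.
P(A | observation) = 0.00279656 / 0.0694632 = 0.0402595.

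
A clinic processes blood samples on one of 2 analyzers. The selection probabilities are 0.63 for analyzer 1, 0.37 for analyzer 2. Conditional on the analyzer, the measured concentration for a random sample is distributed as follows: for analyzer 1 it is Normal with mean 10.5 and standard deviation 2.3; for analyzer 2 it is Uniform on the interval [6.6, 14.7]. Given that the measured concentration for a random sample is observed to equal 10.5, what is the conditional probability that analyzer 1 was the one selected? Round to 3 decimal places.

Likelihoods f(10.5 | ·): 1: 0.173453; 2: 0.123457.
Posterior ∝ prior × likelihood. Numerator for 1: 0.63·0.173453 = 0.109275.
Normalizing constant: 0.63·0.173453 + 0.37·0.123457 = 0.154955.
P(1 | observation) = 0.109275 / 0.154955 = 0.70521.

0.705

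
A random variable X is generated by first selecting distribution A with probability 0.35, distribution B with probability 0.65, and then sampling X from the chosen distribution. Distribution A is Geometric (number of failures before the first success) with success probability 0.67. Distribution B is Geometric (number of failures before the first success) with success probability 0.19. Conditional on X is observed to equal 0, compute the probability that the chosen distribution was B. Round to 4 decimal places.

0.3450

Likelihoods P(X=0 | ·): A: 0.67; B: 0.19.
Posterior ∝ prior × likelihood. Numerator for B: 0.65·0.19 = 0.1235.
Normalizing constant: 0.35·0.67 + 0.65·0.19 = 0.358.
P(B | observation) = 0.1235 / 0.358 = 0.344972.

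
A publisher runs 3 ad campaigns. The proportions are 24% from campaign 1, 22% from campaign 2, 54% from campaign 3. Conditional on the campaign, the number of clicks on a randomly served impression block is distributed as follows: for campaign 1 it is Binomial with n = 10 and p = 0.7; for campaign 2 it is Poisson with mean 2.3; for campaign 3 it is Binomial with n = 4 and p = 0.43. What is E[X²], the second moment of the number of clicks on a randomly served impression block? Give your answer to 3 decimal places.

For each component E[X²] = Var + (mean)², giving 1: 51.1; 2: 7.59; 3: 3.9388.
Overall E[X²] = 0.24·51.1 + 0.22·7.59 + 0.54·3.9388 = 16.0608.

16.061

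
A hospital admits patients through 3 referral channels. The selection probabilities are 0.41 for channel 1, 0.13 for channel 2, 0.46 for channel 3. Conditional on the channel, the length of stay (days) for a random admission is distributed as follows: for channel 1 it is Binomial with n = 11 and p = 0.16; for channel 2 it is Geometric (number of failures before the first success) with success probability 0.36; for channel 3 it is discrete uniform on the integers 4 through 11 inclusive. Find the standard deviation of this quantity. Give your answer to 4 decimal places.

3.4402

Per component, 1: μ=1.76, E[X²]=4.576; 2: μ=1.77778, E[X²]=8.09877; 3: μ=7.5, E[X²]=61.5.
E[X] = 0.41·1.76 + 0.13·1.77778 + 0.46·7.5 = 4.40271.
E[X²] = 0.41·4.576 + 0.13·8.09877 + 0.46·61.5 = 31.219.
Var(X) = E[X²] − (E[X])² = 31.219 − 19.3839 = 11.8351.
SD(X) = √11.8351 = 3.44022.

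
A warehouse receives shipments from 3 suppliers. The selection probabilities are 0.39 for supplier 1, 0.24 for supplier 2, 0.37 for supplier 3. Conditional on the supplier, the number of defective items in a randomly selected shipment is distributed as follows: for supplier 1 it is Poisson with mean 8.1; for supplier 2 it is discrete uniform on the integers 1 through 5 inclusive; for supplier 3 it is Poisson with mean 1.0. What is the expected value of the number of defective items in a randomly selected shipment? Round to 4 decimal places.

4.2490

Component means — 1: 8.1; 2: 3; 3: 1.
E[X] = 0.39·8.1 + 0.24·3 + 0.37·1 = 4.249.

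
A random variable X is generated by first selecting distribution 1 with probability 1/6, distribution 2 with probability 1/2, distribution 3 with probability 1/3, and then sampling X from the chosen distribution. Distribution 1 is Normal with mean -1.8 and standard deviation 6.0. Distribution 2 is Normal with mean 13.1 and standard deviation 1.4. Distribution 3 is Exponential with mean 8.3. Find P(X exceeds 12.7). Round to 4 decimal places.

Conditional on each component, P(X > 12.7): 1: 0.00783168; 2: 0.612452; 3: 0.21651.
By total probability, P(X > 12.7) = 0.166667·0.00783168 + 0.5·0.612452 + 0.333333·0.21651 = 0.379701.

0.3797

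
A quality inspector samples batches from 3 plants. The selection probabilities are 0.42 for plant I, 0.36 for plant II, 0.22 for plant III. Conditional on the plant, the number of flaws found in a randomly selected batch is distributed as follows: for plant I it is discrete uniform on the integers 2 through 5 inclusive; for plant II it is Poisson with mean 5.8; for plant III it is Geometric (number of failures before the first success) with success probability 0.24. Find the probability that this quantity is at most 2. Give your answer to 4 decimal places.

0.2542

Conditional on each plant, P(X ≤ 2): I: 0.25; II: 0.0715108; III: 0.561024.
By total probability, P(X ≤ 2) = 0.42·0.25 + 0.36·0.0715108 + 0.22·0.561024 = 0.254169.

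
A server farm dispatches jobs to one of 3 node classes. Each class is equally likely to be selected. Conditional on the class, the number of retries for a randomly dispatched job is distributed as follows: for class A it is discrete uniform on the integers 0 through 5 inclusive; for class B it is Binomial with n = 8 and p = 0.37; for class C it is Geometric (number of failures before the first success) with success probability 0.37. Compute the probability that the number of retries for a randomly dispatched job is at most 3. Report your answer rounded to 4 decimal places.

Conditional on each class, P(X ≤ 3): A: 0.666667; B: 0.662586; C: 0.84247.
By total probability, P(X ≤ 3) = 0.333333·0.666667 + 0.333333·0.662586 + 0.333333·0.84247 = 0.723908.

0.7239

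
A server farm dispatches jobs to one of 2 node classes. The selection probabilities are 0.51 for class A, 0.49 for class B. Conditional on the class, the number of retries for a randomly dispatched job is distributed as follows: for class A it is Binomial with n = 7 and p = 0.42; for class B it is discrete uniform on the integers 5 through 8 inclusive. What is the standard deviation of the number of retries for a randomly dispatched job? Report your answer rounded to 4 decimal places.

Per component, A: μ=2.94, E[X²]=10.3488; B: μ=6.5, E[X²]=43.5.
E[X] = 0.51·2.94 + 0.49·6.5 = 4.6844.
E[X²] = 0.51·10.3488 + 0.49·43.5 = 26.5929.
Var(X) = E[X²] − (E[X])² = 26.5929 − 21.9436 = 4.64928.
SD(X) = √4.64928 = 2.15622.

2.1562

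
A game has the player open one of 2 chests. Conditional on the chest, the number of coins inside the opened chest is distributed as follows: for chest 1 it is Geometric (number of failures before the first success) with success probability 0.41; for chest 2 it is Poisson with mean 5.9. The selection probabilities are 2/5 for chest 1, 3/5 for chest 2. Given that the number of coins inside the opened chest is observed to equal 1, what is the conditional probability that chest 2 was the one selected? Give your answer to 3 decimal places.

Likelihoods P(X=1 | ·): 1: 0.2419; 2: 0.0161627.
Posterior ∝ prior × likelihood. Numerator for 2: 0.6·0.0161627 = 0.00969763.
Normalizing constant: 0.4·0.2419 + 0.6·0.0161627 = 0.106458.
P(2 | observation) = 0.00969763 / 0.106458 = 0.0910938.

0.091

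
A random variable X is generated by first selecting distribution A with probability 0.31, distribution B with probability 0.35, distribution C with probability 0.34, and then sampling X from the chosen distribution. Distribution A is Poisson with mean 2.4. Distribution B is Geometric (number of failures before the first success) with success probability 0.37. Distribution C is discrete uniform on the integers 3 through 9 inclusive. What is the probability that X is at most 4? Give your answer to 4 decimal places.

Conditional on each component, P(X ≤ 4): A: 0.904131; B: 0.900756; C: 0.285714.
By total probability, P(X ≤ 4) = 0.31·0.904131 + 0.35·0.900756 + 0.34·0.285714 = 0.692688.

0.6927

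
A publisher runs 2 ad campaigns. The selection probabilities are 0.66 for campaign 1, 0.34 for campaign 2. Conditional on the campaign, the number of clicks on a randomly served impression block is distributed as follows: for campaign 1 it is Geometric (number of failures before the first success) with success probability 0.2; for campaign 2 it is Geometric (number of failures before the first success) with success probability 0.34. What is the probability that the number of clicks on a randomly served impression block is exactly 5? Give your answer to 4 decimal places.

Conditional on each campaign, P(X = 5): 1: 0.065536; 2: 0.0425793.
By total probability, P(X = 5) = 0.66·0.065536 + 0.34·0.0425793 = 0.0577307.

0.0577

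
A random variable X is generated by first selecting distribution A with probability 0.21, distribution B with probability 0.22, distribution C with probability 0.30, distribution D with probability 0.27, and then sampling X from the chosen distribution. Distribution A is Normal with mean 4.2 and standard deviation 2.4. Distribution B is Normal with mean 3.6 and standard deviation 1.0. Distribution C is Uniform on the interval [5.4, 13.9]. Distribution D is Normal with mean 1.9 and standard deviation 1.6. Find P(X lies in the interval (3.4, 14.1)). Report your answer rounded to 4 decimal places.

Conditional on each component, P(3.4 < X < 14.1): A: 0.63054; B: 0.57926; C: 1; D: 0.174251.
By total probability, P(3.4 < X < 14.1) = 0.21·0.63054 + 0.22·0.57926 + 0.3·1 + 0.27·0.174251 = 0.606898.

0.6069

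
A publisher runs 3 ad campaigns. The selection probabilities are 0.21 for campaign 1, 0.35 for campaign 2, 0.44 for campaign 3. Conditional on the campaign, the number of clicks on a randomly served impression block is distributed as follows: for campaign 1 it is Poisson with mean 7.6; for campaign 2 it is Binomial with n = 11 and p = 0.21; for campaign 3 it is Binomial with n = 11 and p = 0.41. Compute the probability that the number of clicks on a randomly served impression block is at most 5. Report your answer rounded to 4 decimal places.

0.7149

Conditional on each campaign, P(X ≤ 5): 1: 0.230681; 2: 0.985156; 3: 0.730976.
By total probability, P(X ≤ 5) = 0.21·0.230681 + 0.35·0.985156 + 0.44·0.730976 = 0.714877.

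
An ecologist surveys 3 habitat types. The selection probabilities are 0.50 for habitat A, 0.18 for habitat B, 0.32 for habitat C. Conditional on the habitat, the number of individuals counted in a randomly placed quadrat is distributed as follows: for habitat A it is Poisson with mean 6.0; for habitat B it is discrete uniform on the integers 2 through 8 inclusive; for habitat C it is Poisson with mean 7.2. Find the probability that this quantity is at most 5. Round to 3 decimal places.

Conditional on each habitat, P(X ≤ 5): A: 0.44568; B: 0.571429; C: 0.275897.
By total probability, P(X ≤ 5) = 0.5·0.44568 + 0.18·0.571429 + 0.32·0.275897 = 0.413984.

0.414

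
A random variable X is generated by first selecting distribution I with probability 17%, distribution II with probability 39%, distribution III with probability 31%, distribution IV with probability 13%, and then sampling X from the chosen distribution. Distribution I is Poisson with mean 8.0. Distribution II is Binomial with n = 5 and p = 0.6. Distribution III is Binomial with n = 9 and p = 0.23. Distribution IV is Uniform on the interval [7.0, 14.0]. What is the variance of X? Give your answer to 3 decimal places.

Per component, I: μ=8, E[X²]=72; II: μ=3, E[X²]=10.2; III: μ=2.07, E[X²]=5.8788; IV: μ=10.5, E[X²]=114.333.
E[X] = 0.17·8 + 0.39·3 + 0.31·2.07 + 0.13·10.5 = 4.5367.
E[X²] = 0.17·72 + 0.39·10.2 + 0.31·5.8788 + 0.13·114.333 = 32.9038.
Var(X) = E[X²] − (E[X])² = 32.9038 − 20.5816 = 12.3221.

12.322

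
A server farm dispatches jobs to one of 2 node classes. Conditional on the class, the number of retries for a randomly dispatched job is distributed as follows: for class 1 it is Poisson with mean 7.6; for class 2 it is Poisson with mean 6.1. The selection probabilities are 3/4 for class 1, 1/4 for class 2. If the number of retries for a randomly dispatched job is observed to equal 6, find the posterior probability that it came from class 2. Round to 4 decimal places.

Likelihoods P(X=6 | ·): 1: 0.13394; 2: 0.160491.
Posterior ∝ prior × likelihood. Numerator for 2: 0.25·0.160491 = 0.0401227.
Normalizing constant: 0.75·0.13394 + 0.25·0.160491 = 0.140578.
P(2 | observation) = 0.0401227 / 0.140578 = 0.285413.

0.2854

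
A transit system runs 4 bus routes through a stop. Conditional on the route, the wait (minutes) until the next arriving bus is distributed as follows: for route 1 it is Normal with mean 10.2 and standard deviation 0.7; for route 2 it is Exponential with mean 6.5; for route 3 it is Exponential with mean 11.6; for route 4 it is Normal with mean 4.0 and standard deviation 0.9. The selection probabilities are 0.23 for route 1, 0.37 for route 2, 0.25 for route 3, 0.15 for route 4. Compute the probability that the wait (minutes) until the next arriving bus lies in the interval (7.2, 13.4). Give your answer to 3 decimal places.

0.361

Conditional on each route, P(7.2 < X < 13.4): 1: 0.999988; 2: 0.203062; 3: 0.22257; 4: 0.000188591.
By total probability, P(7.2 < X < 13.4) = 0.23·0.999988 + 0.37·0.203062 + 0.25·0.22257 + 0.15·0.000188591 = 0.360801.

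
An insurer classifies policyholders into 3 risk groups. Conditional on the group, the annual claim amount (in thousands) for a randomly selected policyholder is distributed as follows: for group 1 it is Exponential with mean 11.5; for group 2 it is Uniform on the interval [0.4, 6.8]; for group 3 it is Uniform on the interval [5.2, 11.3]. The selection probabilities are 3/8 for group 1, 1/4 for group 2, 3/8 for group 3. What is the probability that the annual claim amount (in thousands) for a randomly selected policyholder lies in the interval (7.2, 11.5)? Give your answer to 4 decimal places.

Conditional on each group, P(7.2 < X < 11.5): 1: 0.1668; 2: 0; 3: 0.672131.
By total probability, P(7.2 < X < 11.5) = 0.375·0.1668 + 0.25·0 + 0.375·0.672131 = 0.314599.

0.3146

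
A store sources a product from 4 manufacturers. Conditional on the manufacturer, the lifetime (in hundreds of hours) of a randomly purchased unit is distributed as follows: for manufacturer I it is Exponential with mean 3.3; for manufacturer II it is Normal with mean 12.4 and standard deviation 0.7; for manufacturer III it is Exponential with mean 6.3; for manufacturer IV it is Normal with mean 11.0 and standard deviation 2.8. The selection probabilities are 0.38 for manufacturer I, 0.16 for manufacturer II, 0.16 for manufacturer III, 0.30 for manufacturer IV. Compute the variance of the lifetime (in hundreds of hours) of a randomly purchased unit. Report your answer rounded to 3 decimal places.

27.367

Per component, I: μ=3.3, E[X²]=21.78; II: μ=12.4, E[X²]=154.25; III: μ=6.3, E[X²]=79.38; IV: μ=11, E[X²]=128.84.
E[X] = 0.38·3.3 + 0.16·12.4 + 0.16·6.3 + 0.3·11 = 7.546.
E[X²] = 0.38·21.78 + 0.16·154.25 + 0.16·79.38 + 0.3·128.84 = 84.3092.
Var(X) = E[X²] − (E[X])² = 84.3092 − 56.9421 = 27.3671.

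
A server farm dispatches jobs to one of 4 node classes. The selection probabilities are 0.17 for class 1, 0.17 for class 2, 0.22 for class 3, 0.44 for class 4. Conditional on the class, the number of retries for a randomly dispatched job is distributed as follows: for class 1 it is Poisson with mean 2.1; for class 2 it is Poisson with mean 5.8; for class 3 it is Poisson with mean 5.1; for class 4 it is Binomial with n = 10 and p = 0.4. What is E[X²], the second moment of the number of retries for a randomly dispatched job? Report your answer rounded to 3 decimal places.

For each component E[X²] = Var + (mean)², giving 1: 6.51; 2: 39.44; 3: 31.11; 4: 18.4.
Overall E[X²] = 0.17·6.51 + 0.17·39.44 + 0.22·31.11 + 0.44·18.4 = 22.7517.

22.752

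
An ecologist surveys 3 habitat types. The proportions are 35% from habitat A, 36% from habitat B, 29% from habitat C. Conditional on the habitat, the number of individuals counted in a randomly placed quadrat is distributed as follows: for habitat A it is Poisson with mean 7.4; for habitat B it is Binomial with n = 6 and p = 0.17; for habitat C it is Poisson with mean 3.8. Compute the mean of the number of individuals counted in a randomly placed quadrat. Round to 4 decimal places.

4.0592

Component means — A: 7.4; B: 1.02; C: 3.8.
E[X] = 0.35·7.4 + 0.36·1.02 + 0.29·3.8 = 4.0592.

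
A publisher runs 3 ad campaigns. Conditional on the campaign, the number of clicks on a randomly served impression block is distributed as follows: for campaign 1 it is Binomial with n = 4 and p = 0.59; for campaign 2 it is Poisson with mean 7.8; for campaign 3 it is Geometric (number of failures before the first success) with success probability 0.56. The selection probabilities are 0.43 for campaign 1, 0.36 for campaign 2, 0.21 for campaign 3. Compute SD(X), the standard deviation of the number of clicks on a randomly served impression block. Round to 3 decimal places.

Per component, 1: μ=2.36, E[X²]=6.5372; 2: μ=7.8, E[X²]=68.64; 3: μ=0.785714, E[X²]=2.02041.
E[X] = 0.43·2.36 + 0.36·7.8 + 0.21·0.785714 = 3.9878.
E[X²] = 0.43·6.5372 + 0.36·68.64 + 0.21·2.02041 = 27.9457.
Var(X) = E[X²] − (E[X])² = 27.9457 − 15.9025 = 12.0431.
SD(X) = √12.0431 = 3.47032.

3.470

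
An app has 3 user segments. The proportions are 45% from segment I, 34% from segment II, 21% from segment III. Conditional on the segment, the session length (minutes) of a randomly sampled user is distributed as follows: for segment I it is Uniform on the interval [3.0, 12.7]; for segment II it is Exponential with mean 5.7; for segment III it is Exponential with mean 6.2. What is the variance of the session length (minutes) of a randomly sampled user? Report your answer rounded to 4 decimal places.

23.6297

Per component, I: μ=7.85, E[X²]=69.4633; II: μ=5.7, E[X²]=64.98; III: μ=6.2, E[X²]=76.88.
E[X] = 0.45·7.85 + 0.34·5.7 + 0.21·6.2 = 6.7725.
E[X²] = 0.45·69.4633 + 0.34·64.98 + 0.21·76.88 = 69.4965.
Var(X) = E[X²] − (E[X])² = 69.4965 − 45.8668 = 23.6297.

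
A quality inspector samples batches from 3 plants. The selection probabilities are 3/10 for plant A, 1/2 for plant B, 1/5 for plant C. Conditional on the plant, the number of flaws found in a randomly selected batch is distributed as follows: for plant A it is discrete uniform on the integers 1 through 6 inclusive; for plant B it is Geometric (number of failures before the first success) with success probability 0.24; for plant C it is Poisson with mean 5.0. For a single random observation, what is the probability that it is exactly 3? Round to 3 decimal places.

Conditional on each plant, P(X = 3): A: 0.166667; B: 0.105354; C: 0.140374.
By total probability, P(X = 3) = 0.3·0.166667 + 0.5·0.105354 + 0.2·0.140374 = 0.130752.

0.131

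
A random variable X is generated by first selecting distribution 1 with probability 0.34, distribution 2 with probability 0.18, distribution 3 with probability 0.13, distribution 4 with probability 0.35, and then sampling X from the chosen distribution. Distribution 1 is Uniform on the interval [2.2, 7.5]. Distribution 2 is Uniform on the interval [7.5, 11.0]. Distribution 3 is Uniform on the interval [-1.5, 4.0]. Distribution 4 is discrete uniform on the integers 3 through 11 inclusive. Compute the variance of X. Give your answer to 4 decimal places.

Per component, 1: μ=4.85, E[X²]=25.8633; 2: μ=9.25, E[X²]=86.5833; 3: μ=1.25, E[X²]=4.08333; 4: μ=7, E[X²]=55.6667.
E[X] = 0.34·4.85 + 0.18·9.25 + 0.13·1.25 + 0.35·7 = 5.9265.
E[X²] = 0.34·25.8633 + 0.18·86.5833 + 0.13·4.08333 + 0.35·55.6667 = 44.3927.
Var(X) = E[X²] − (E[X])² = 44.3927 − 35.1234 = 9.2693.

9.2693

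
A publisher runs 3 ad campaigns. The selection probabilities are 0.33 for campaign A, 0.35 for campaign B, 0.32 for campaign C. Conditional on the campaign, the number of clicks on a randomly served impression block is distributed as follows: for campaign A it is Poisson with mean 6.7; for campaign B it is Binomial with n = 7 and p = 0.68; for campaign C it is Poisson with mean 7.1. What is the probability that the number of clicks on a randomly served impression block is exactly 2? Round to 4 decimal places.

Conditional on each campaign, P(X = 2): A: 0.0276278; B: 0.0325827; C: 0.0207968.
By total probability, P(X = 2) = 0.33·0.0276278 + 0.35·0.0325827 + 0.32·0.0207968 = 0.0271761.

0.0272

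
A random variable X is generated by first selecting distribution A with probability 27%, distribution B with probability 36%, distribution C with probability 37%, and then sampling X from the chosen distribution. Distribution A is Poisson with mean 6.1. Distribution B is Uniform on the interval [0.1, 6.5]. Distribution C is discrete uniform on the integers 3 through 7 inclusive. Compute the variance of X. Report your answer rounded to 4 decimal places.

4.8837

Per component, A: μ=6.1, E[X²]=43.31; B: μ=3.3, E[X²]=14.3033; C: μ=5, E[X²]=27.
E[X] = 0.27·6.1 + 0.36·3.3 + 0.37·5 = 4.685.
E[X²] = 0.27·43.31 + 0.36·14.3033 + 0.37·27 = 26.8329.
Var(X) = E[X²] − (E[X])² = 26.8329 − 21.9492 = 4.88367.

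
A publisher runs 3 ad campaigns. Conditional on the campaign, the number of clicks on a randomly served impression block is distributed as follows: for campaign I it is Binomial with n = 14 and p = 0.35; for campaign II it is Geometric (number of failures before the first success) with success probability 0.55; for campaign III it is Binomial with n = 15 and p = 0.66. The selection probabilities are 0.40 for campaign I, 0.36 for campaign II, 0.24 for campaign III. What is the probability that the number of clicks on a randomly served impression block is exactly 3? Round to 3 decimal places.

0.073

Conditional on each campaign, P(X = 3): I: 0.136569; II: 0.0501187; III: 0.000312169.
By total probability, P(X = 3) = 0.4·0.136569 + 0.36·0.0501187 + 0.24·0.000312169 = 0.0727453.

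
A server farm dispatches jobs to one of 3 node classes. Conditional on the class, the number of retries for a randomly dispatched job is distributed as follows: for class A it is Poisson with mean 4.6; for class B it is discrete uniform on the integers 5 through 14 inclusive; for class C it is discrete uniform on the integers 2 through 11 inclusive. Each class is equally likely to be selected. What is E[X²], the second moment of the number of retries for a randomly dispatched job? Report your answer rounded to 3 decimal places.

For each component E[X²] = Var + (mean)², giving A: 25.76; B: 98.5; C: 50.5.
Overall E[X²] = 0.333333·25.76 + 0.333333·98.5 + 0.333333·50.5 = 58.2533.

58.253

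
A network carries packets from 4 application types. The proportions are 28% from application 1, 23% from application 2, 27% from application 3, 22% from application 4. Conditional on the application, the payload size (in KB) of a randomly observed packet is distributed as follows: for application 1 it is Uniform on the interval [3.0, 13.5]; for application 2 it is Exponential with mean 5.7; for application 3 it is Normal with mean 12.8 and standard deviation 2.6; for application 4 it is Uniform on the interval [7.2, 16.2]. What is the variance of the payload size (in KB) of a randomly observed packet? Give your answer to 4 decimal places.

21.0964

Per component, 1: μ=8.25, E[X²]=77.25; 2: μ=5.7, E[X²]=64.98; 3: μ=12.8, E[X²]=170.6; 4: μ=11.7, E[X²]=143.64.
E[X] = 0.28·8.25 + 0.23·5.7 + 0.27·12.8 + 0.22·11.7 = 9.651.
E[X²] = 0.28·77.25 + 0.23·64.98 + 0.27·170.6 + 0.22·143.64 = 114.238.
Var(X) = E[X²] − (E[X])² = 114.238 − 93.1418 = 21.0964.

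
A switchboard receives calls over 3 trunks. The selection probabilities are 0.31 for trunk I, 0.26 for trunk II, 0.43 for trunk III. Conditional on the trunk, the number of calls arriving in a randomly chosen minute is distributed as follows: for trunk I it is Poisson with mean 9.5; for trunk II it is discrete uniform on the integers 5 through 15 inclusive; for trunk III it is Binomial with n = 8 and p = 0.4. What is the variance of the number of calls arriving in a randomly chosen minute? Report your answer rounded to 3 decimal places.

16.851

Per component, I: μ=9.5, E[X²]=99.75; II: μ=10, E[X²]=110; III: μ=3.2, E[X²]=12.16.
E[X] = 0.31·9.5 + 0.26·10 + 0.43·3.2 = 6.921.
E[X²] = 0.31·99.75 + 0.26·110 + 0.43·12.16 = 64.7513.
Var(X) = E[X²] − (E[X])² = 64.7513 − 47.9002 = 16.8511.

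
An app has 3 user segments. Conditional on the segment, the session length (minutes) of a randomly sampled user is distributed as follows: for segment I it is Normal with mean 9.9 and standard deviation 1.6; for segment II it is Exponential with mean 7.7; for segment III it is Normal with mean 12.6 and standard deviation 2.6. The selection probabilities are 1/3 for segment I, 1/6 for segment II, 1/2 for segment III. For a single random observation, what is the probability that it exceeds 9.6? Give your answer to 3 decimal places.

Conditional on each segment, P(X > 9.6): I: 0.574366; II: 0.287437; III: 0.875718.
By total probability, P(X > 9.6) = 0.333333·0.574366 + 0.166667·0.287437 + 0.5·0.875718 = 0.677221.

0.677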